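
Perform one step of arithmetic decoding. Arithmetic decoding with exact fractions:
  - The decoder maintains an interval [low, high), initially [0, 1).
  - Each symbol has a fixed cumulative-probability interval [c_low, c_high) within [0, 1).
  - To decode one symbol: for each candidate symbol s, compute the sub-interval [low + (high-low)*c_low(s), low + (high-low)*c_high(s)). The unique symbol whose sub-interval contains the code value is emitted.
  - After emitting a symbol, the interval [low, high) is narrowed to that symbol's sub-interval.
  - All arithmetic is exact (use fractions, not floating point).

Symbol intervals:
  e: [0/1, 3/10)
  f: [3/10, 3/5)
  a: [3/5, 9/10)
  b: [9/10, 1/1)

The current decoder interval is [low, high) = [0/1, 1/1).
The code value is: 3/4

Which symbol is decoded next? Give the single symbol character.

Answer: a

Derivation:
Interval width = high − low = 1/1 − 0/1 = 1/1
Scaled code = (code − low) / width = (3/4 − 0/1) / 1/1 = 3/4
  e: [0/1, 3/10) 
  f: [3/10, 3/5) 
  a: [3/5, 9/10) ← scaled code falls here ✓
  b: [9/10, 1/1) 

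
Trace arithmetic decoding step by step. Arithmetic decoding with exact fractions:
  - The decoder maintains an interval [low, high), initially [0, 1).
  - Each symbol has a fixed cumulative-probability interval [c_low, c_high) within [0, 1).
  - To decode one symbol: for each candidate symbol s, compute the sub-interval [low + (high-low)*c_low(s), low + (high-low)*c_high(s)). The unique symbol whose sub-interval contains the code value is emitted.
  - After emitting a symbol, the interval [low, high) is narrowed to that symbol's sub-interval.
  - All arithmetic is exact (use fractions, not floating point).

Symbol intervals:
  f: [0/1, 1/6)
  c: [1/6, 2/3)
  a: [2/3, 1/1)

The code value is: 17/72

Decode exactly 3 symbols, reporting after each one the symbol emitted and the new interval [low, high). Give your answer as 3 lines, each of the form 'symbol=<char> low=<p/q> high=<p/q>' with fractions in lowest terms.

Answer: symbol=c low=1/6 high=2/3
symbol=f low=1/6 high=1/4
symbol=a low=2/9 high=1/4

Derivation:
Step 1: interval [0/1, 1/1), width = 1/1 - 0/1 = 1/1
  'f': [0/1 + 1/1*0/1, 0/1 + 1/1*1/6) = [0/1, 1/6)
  'c': [0/1 + 1/1*1/6, 0/1 + 1/1*2/3) = [1/6, 2/3) <- contains code 17/72
  'a': [0/1 + 1/1*2/3, 0/1 + 1/1*1/1) = [2/3, 1/1)
  emit 'c', narrow to [1/6, 2/3)
Step 2: interval [1/6, 2/3), width = 2/3 - 1/6 = 1/2
  'f': [1/6 + 1/2*0/1, 1/6 + 1/2*1/6) = [1/6, 1/4) <- contains code 17/72
  'c': [1/6 + 1/2*1/6, 1/6 + 1/2*2/3) = [1/4, 1/2)
  'a': [1/6 + 1/2*2/3, 1/6 + 1/2*1/1) = [1/2, 2/3)
  emit 'f', narrow to [1/6, 1/4)
Step 3: interval [1/6, 1/4), width = 1/4 - 1/6 = 1/12
  'f': [1/6 + 1/12*0/1, 1/6 + 1/12*1/6) = [1/6, 13/72)
  'c': [1/6 + 1/12*1/6, 1/6 + 1/12*2/3) = [13/72, 2/9)
  'a': [1/6 + 1/12*2/3, 1/6 + 1/12*1/1) = [2/9, 1/4) <- contains code 17/72
  emit 'a', narrow to [2/9, 1/4)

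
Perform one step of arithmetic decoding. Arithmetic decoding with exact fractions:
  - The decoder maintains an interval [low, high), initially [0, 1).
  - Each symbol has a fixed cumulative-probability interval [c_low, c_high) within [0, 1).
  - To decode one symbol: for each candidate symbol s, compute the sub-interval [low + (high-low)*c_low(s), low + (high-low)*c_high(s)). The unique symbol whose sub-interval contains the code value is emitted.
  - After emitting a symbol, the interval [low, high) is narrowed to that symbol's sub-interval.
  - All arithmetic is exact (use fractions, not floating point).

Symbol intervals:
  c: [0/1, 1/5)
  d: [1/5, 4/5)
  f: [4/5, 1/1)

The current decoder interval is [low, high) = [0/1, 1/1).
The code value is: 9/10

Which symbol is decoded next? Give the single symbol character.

Interval width = high − low = 1/1 − 0/1 = 1/1
Scaled code = (code − low) / width = (9/10 − 0/1) / 1/1 = 9/10
  c: [0/1, 1/5) 
  d: [1/5, 4/5) 
  f: [4/5, 1/1) ← scaled code falls here ✓

Answer: f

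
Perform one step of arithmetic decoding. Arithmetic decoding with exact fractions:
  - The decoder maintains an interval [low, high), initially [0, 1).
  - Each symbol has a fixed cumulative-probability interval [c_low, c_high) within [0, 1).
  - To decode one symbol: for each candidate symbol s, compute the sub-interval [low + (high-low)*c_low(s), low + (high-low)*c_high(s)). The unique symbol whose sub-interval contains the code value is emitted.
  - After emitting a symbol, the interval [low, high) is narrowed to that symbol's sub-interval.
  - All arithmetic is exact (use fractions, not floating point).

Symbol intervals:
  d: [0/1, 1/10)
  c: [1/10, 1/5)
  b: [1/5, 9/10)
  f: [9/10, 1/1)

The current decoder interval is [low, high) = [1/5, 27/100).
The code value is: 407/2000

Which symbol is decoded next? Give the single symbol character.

Interval width = high − low = 27/100 − 1/5 = 7/100
Scaled code = (code − low) / width = (407/2000 − 1/5) / 7/100 = 1/20
  d: [0/1, 1/10) ← scaled code falls here ✓
  c: [1/10, 1/5) 
  b: [1/5, 9/10) 
  f: [9/10, 1/1) 

Answer: d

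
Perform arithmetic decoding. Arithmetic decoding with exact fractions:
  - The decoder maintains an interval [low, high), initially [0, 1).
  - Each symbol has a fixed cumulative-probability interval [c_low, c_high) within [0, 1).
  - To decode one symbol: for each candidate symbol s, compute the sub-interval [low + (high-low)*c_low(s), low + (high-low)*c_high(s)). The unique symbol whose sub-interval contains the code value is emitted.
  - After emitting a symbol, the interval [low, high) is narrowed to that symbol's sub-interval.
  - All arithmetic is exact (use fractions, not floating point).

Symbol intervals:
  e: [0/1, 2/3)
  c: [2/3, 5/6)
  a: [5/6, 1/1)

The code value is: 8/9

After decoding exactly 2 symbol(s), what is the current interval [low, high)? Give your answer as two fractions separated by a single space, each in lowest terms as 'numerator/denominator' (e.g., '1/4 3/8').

Step 1: interval [0/1, 1/1), width = 1/1 - 0/1 = 1/1
  'e': [0/1 + 1/1*0/1, 0/1 + 1/1*2/3) = [0/1, 2/3)
  'c': [0/1 + 1/1*2/3, 0/1 + 1/1*5/6) = [2/3, 5/6)
  'a': [0/1 + 1/1*5/6, 0/1 + 1/1*1/1) = [5/6, 1/1) <- contains code 8/9
  emit 'a', narrow to [5/6, 1/1)
Step 2: interval [5/6, 1/1), width = 1/1 - 5/6 = 1/6
  'e': [5/6 + 1/6*0/1, 5/6 + 1/6*2/3) = [5/6, 17/18) <- contains code 8/9
  'c': [5/6 + 1/6*2/3, 5/6 + 1/6*5/6) = [17/18, 35/36)
  'a': [5/6 + 1/6*5/6, 5/6 + 1/6*1/1) = [35/36, 1/1)
  emit 'e', narrow to [5/6, 17/18)

Answer: 5/6 17/18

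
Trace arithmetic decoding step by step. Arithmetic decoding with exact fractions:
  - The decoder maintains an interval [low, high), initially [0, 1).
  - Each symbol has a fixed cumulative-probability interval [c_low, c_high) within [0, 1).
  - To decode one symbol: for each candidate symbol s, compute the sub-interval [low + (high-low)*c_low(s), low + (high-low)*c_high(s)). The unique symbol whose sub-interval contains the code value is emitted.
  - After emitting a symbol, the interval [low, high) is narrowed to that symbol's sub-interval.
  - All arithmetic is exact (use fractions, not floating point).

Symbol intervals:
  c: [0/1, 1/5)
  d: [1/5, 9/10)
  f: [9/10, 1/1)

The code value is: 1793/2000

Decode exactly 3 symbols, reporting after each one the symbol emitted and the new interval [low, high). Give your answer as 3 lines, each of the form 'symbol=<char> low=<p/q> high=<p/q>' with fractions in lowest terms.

Answer: symbol=d low=1/5 high=9/10
symbol=f low=83/100 high=9/10
symbol=f low=893/1000 high=9/10

Derivation:
Step 1: interval [0/1, 1/1), width = 1/1 - 0/1 = 1/1
  'c': [0/1 + 1/1*0/1, 0/1 + 1/1*1/5) = [0/1, 1/5)
  'd': [0/1 + 1/1*1/5, 0/1 + 1/1*9/10) = [1/5, 9/10) <- contains code 1793/2000
  'f': [0/1 + 1/1*9/10, 0/1 + 1/1*1/1) = [9/10, 1/1)
  emit 'd', narrow to [1/5, 9/10)
Step 2: interval [1/5, 9/10), width = 9/10 - 1/5 = 7/10
  'c': [1/5 + 7/10*0/1, 1/5 + 7/10*1/5) = [1/5, 17/50)
  'd': [1/5 + 7/10*1/5, 1/5 + 7/10*9/10) = [17/50, 83/100)
  'f': [1/5 + 7/10*9/10, 1/5 + 7/10*1/1) = [83/100, 9/10) <- contains code 1793/2000
  emit 'f', narrow to [83/100, 9/10)
Step 3: interval [83/100, 9/10), width = 9/10 - 83/100 = 7/100
  'c': [83/100 + 7/100*0/1, 83/100 + 7/100*1/5) = [83/100, 211/250)
  'd': [83/100 + 7/100*1/5, 83/100 + 7/100*9/10) = [211/250, 893/1000)
  'f': [83/100 + 7/100*9/10, 83/100 + 7/100*1/1) = [893/1000, 9/10) <- contains code 1793/2000
  emit 'f', narrow to [893/1000, 9/10)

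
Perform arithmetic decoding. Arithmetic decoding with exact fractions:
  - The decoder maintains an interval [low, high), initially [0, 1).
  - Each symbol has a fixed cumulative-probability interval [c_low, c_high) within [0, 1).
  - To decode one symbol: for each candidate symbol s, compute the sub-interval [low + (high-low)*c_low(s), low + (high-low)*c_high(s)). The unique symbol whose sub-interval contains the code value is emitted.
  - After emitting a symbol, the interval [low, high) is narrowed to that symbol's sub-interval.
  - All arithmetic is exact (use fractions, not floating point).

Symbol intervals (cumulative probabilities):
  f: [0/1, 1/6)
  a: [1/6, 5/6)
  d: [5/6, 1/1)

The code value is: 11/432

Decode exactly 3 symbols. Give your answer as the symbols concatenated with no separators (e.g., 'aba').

Answer: ffd

Derivation:
Step 1: interval [0/1, 1/1), width = 1/1 - 0/1 = 1/1
  'f': [0/1 + 1/1*0/1, 0/1 + 1/1*1/6) = [0/1, 1/6) <- contains code 11/432
  'a': [0/1 + 1/1*1/6, 0/1 + 1/1*5/6) = [1/6, 5/6)
  'd': [0/1 + 1/1*5/6, 0/1 + 1/1*1/1) = [5/6, 1/1)
  emit 'f', narrow to [0/1, 1/6)
Step 2: interval [0/1, 1/6), width = 1/6 - 0/1 = 1/6
  'f': [0/1 + 1/6*0/1, 0/1 + 1/6*1/6) = [0/1, 1/36) <- contains code 11/432
  'a': [0/1 + 1/6*1/6, 0/1 + 1/6*5/6) = [1/36, 5/36)
  'd': [0/1 + 1/6*5/6, 0/1 + 1/6*1/1) = [5/36, 1/6)
  emit 'f', narrow to [0/1, 1/36)
Step 3: interval [0/1, 1/36), width = 1/36 - 0/1 = 1/36
  'f': [0/1 + 1/36*0/1, 0/1 + 1/36*1/6) = [0/1, 1/216)
  'a': [0/1 + 1/36*1/6, 0/1 + 1/36*5/6) = [1/216, 5/216)
  'd': [0/1 + 1/36*5/6, 0/1 + 1/36*1/1) = [5/216, 1/36) <- contains code 11/432
  emit 'd', narrow to [5/216, 1/36)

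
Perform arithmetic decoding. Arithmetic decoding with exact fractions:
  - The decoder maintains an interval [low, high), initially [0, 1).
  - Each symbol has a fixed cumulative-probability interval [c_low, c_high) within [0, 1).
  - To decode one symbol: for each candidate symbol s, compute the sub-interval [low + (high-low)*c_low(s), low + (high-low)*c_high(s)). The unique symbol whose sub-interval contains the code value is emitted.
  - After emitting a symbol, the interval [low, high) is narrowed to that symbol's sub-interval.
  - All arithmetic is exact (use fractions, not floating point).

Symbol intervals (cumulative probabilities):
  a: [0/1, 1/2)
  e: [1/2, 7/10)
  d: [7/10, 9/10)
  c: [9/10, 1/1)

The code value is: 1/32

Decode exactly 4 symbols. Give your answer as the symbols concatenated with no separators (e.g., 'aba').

Step 1: interval [0/1, 1/1), width = 1/1 - 0/1 = 1/1
  'a': [0/1 + 1/1*0/1, 0/1 + 1/1*1/2) = [0/1, 1/2) <- contains code 1/32
  'e': [0/1 + 1/1*1/2, 0/1 + 1/1*7/10) = [1/2, 7/10)
  'd': [0/1 + 1/1*7/10, 0/1 + 1/1*9/10) = [7/10, 9/10)
  'c': [0/1 + 1/1*9/10, 0/1 + 1/1*1/1) = [9/10, 1/1)
  emit 'a', narrow to [0/1, 1/2)
Step 2: interval [0/1, 1/2), width = 1/2 - 0/1 = 1/2
  'a': [0/1 + 1/2*0/1, 0/1 + 1/2*1/2) = [0/1, 1/4) <- contains code 1/32
  'e': [0/1 + 1/2*1/2, 0/1 + 1/2*7/10) = [1/4, 7/20)
  'd': [0/1 + 1/2*7/10, 0/1 + 1/2*9/10) = [7/20, 9/20)
  'c': [0/1 + 1/2*9/10, 0/1 + 1/2*1/1) = [9/20, 1/2)
  emit 'a', narrow to [0/1, 1/4)
Step 3: interval [0/1, 1/4), width = 1/4 - 0/1 = 1/4
  'a': [0/1 + 1/4*0/1, 0/1 + 1/4*1/2) = [0/1, 1/8) <- contains code 1/32
  'e': [0/1 + 1/4*1/2, 0/1 + 1/4*7/10) = [1/8, 7/40)
  'd': [0/1 + 1/4*7/10, 0/1 + 1/4*9/10) = [7/40, 9/40)
  'c': [0/1 + 1/4*9/10, 0/1 + 1/4*1/1) = [9/40, 1/4)
  emit 'a', narrow to [0/1, 1/8)
Step 4: interval [0/1, 1/8), width = 1/8 - 0/1 = 1/8
  'a': [0/1 + 1/8*0/1, 0/1 + 1/8*1/2) = [0/1, 1/16) <- contains code 1/32
  'e': [0/1 + 1/8*1/2, 0/1 + 1/8*7/10) = [1/16, 7/80)
  'd': [0/1 + 1/8*7/10, 0/1 + 1/8*9/10) = [7/80, 9/80)
  'c': [0/1 + 1/8*9/10, 0/1 + 1/8*1/1) = [9/80, 1/8)
  emit 'a', narrow to [0/1, 1/16)

Answer: aaaa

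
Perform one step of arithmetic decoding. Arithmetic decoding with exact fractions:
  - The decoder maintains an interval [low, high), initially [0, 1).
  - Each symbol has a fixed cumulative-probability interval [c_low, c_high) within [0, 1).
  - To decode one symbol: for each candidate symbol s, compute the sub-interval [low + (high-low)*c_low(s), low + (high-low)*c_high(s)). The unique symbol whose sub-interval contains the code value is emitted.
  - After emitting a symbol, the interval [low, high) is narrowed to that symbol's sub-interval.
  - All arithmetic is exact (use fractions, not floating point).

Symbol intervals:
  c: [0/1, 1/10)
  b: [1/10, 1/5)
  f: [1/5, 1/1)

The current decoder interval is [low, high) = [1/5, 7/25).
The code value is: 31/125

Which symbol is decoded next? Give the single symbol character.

Answer: f

Derivation:
Interval width = high − low = 7/25 − 1/5 = 2/25
Scaled code = (code − low) / width = (31/125 − 1/5) / 2/25 = 3/5
  c: [0/1, 1/10) 
  b: [1/10, 1/5) 
  f: [1/5, 1/1) ← scaled code falls here ✓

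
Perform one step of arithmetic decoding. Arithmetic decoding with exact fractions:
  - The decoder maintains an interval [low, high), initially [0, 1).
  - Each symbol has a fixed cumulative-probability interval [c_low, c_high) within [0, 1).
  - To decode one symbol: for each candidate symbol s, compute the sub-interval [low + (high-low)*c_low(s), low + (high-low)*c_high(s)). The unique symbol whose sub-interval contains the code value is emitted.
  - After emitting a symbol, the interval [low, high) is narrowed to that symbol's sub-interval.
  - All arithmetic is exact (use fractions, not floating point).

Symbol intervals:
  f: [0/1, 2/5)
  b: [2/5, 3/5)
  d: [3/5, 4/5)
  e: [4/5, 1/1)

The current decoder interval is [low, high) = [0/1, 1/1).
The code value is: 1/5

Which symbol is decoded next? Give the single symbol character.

Interval width = high − low = 1/1 − 0/1 = 1/1
Scaled code = (code − low) / width = (1/5 − 0/1) / 1/1 = 1/5
  f: [0/1, 2/5) ← scaled code falls here ✓
  b: [2/5, 3/5) 
  d: [3/5, 4/5) 
  e: [4/5, 1/1) 

Answer: f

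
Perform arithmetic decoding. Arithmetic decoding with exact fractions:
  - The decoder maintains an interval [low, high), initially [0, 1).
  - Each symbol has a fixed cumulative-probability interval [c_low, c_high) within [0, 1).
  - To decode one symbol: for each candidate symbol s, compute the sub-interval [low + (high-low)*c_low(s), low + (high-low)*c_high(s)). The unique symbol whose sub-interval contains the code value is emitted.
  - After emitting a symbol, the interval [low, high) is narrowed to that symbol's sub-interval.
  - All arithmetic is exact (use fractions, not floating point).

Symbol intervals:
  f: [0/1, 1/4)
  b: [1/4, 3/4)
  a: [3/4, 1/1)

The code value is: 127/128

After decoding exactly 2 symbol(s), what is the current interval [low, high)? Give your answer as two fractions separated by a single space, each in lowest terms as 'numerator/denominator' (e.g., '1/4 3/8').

Answer: 15/16 1/1

Derivation:
Step 1: interval [0/1, 1/1), width = 1/1 - 0/1 = 1/1
  'f': [0/1 + 1/1*0/1, 0/1 + 1/1*1/4) = [0/1, 1/4)
  'b': [0/1 + 1/1*1/4, 0/1 + 1/1*3/4) = [1/4, 3/4)
  'a': [0/1 + 1/1*3/4, 0/1 + 1/1*1/1) = [3/4, 1/1) <- contains code 127/128
  emit 'a', narrow to [3/4, 1/1)
Step 2: interval [3/4, 1/1), width = 1/1 - 3/4 = 1/4
  'f': [3/4 + 1/4*0/1, 3/4 + 1/4*1/4) = [3/4, 13/16)
  'b': [3/4 + 1/4*1/4, 3/4 + 1/4*3/4) = [13/16, 15/16)
  'a': [3/4 + 1/4*3/4, 3/4 + 1/4*1/1) = [15/16, 1/1) <- contains code 127/128
  emit 'a', narrow to [15/16, 1/1)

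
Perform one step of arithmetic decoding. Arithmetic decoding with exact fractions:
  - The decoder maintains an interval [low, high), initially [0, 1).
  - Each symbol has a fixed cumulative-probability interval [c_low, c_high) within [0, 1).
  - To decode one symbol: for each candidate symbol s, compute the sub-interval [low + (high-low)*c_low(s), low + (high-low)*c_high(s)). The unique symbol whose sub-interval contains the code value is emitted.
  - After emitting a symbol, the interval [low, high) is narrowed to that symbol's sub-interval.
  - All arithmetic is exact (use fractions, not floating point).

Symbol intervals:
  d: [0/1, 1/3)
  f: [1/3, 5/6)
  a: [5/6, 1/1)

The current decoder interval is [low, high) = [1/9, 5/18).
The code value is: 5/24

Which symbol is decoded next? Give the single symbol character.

Interval width = high − low = 5/18 − 1/9 = 1/6
Scaled code = (code − low) / width = (5/24 − 1/9) / 1/6 = 7/12
  d: [0/1, 1/3) 
  f: [1/3, 5/6) ← scaled code falls here ✓
  a: [5/6, 1/1) 

Answer: f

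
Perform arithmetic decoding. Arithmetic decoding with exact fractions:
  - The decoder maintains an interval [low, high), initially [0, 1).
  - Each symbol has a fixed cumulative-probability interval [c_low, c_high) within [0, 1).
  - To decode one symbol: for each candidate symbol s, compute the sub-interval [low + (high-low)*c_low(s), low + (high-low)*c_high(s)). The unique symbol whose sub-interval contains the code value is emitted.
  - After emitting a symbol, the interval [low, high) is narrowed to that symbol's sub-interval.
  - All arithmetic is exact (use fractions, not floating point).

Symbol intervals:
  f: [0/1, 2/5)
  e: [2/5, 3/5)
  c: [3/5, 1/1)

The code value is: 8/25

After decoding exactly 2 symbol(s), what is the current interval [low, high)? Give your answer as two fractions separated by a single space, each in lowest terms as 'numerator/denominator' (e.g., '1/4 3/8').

Step 1: interval [0/1, 1/1), width = 1/1 - 0/1 = 1/1
  'f': [0/1 + 1/1*0/1, 0/1 + 1/1*2/5) = [0/1, 2/5) <- contains code 8/25
  'e': [0/1 + 1/1*2/5, 0/1 + 1/1*3/5) = [2/5, 3/5)
  'c': [0/1 + 1/1*3/5, 0/1 + 1/1*1/1) = [3/5, 1/1)
  emit 'f', narrow to [0/1, 2/5)
Step 2: interval [0/1, 2/5), width = 2/5 - 0/1 = 2/5
  'f': [0/1 + 2/5*0/1, 0/1 + 2/5*2/5) = [0/1, 4/25)
  'e': [0/1 + 2/5*2/5, 0/1 + 2/5*3/5) = [4/25, 6/25)
  'c': [0/1 + 2/5*3/5, 0/1 + 2/5*1/1) = [6/25, 2/5) <- contains code 8/25
  emit 'c', narrow to [6/25, 2/5)

Answer: 6/25 2/5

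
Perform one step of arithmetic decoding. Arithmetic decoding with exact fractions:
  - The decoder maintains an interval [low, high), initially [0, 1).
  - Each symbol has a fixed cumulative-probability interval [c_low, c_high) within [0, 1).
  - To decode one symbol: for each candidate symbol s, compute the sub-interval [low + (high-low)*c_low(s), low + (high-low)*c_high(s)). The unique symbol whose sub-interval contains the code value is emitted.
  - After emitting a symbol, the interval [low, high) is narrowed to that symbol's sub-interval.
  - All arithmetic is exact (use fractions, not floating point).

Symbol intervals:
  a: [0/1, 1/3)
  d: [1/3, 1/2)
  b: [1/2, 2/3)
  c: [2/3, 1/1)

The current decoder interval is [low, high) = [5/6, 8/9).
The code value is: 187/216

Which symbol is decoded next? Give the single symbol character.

Interval width = high − low = 8/9 − 5/6 = 1/18
Scaled code = (code − low) / width = (187/216 − 5/6) / 1/18 = 7/12
  a: [0/1, 1/3) 
  d: [1/3, 1/2) 
  b: [1/2, 2/3) ← scaled code falls here ✓
  c: [2/3, 1/1) 

Answer: b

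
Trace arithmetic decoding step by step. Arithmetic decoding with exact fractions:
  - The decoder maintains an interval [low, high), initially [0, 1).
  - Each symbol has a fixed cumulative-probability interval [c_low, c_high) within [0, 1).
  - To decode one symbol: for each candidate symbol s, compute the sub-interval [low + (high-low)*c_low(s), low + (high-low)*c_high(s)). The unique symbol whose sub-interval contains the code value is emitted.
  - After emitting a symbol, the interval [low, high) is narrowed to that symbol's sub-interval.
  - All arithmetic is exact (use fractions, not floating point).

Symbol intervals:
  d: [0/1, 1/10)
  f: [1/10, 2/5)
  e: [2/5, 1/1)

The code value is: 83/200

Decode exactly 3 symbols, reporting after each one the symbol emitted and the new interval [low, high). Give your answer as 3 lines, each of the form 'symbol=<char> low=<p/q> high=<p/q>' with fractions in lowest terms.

Answer: symbol=e low=2/5 high=1/1
symbol=d low=2/5 high=23/50
symbol=f low=203/500 high=53/125

Derivation:
Step 1: interval [0/1, 1/1), width = 1/1 - 0/1 = 1/1
  'd': [0/1 + 1/1*0/1, 0/1 + 1/1*1/10) = [0/1, 1/10)
  'f': [0/1 + 1/1*1/10, 0/1 + 1/1*2/5) = [1/10, 2/5)
  'e': [0/1 + 1/1*2/5, 0/1 + 1/1*1/1) = [2/5, 1/1) <- contains code 83/200
  emit 'e', narrow to [2/5, 1/1)
Step 2: interval [2/5, 1/1), width = 1/1 - 2/5 = 3/5
  'd': [2/5 + 3/5*0/1, 2/5 + 3/5*1/10) = [2/5, 23/50) <- contains code 83/200
  'f': [2/5 + 3/5*1/10, 2/5 + 3/5*2/5) = [23/50, 16/25)
  'e': [2/5 + 3/5*2/5, 2/5 + 3/5*1/1) = [16/25, 1/1)
  emit 'd', narrow to [2/5, 23/50)
Step 3: interval [2/5, 23/50), width = 23/50 - 2/5 = 3/50
  'd': [2/5 + 3/50*0/1, 2/5 + 3/50*1/10) = [2/5, 203/500)
  'f': [2/5 + 3/50*1/10, 2/5 + 3/50*2/5) = [203/500, 53/125) <- contains code 83/200
  'e': [2/5 + 3/50*2/5, 2/5 + 3/50*1/1) = [53/125, 23/50)
  emit 'f', narrow to [203/500, 53/125)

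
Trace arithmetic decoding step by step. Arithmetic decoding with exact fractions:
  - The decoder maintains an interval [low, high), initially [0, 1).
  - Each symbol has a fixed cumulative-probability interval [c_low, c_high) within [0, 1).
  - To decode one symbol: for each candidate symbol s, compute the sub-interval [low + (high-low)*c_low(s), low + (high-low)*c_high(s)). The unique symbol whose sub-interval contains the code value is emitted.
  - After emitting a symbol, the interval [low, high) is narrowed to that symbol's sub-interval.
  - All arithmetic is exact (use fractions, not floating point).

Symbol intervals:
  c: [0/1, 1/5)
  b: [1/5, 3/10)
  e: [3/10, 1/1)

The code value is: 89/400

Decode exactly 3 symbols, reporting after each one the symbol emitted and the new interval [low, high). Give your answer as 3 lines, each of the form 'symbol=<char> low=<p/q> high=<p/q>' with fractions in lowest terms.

Step 1: interval [0/1, 1/1), width = 1/1 - 0/1 = 1/1
  'c': [0/1 + 1/1*0/1, 0/1 + 1/1*1/5) = [0/1, 1/5)
  'b': [0/1 + 1/1*1/5, 0/1 + 1/1*3/10) = [1/5, 3/10) <- contains code 89/400
  'e': [0/1 + 1/1*3/10, 0/1 + 1/1*1/1) = [3/10, 1/1)
  emit 'b', narrow to [1/5, 3/10)
Step 2: interval [1/5, 3/10), width = 3/10 - 1/5 = 1/10
  'c': [1/5 + 1/10*0/1, 1/5 + 1/10*1/5) = [1/5, 11/50)
  'b': [1/5 + 1/10*1/5, 1/5 + 1/10*3/10) = [11/50, 23/100) <- contains code 89/400
  'e': [1/5 + 1/10*3/10, 1/5 + 1/10*1/1) = [23/100, 3/10)
  emit 'b', narrow to [11/50, 23/100)
Step 3: interval [11/50, 23/100), width = 23/100 - 11/50 = 1/100
  'c': [11/50 + 1/100*0/1, 11/50 + 1/100*1/5) = [11/50, 111/500)
  'b': [11/50 + 1/100*1/5, 11/50 + 1/100*3/10) = [111/500, 223/1000) <- contains code 89/400
  'e': [11/50 + 1/100*3/10, 11/50 + 1/100*1/1) = [223/1000, 23/100)
  emit 'b', narrow to [111/500, 223/1000)

Answer: symbol=b low=1/5 high=3/10
symbol=b low=11/50 high=23/100
symbol=b low=111/500 high=223/1000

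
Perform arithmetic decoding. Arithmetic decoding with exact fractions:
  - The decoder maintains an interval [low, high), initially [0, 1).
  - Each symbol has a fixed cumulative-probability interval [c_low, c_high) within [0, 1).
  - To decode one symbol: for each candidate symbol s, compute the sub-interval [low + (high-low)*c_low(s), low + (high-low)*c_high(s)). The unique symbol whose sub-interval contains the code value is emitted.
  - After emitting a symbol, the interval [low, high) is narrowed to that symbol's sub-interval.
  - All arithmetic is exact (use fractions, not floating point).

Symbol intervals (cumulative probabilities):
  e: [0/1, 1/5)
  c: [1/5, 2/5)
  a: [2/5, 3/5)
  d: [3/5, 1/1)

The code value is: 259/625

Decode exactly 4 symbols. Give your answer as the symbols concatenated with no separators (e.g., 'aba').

Step 1: interval [0/1, 1/1), width = 1/1 - 0/1 = 1/1
  'e': [0/1 + 1/1*0/1, 0/1 + 1/1*1/5) = [0/1, 1/5)
  'c': [0/1 + 1/1*1/5, 0/1 + 1/1*2/5) = [1/5, 2/5)
  'a': [0/1 + 1/1*2/5, 0/1 + 1/1*3/5) = [2/5, 3/5) <- contains code 259/625
  'd': [0/1 + 1/1*3/5, 0/1 + 1/1*1/1) = [3/5, 1/1)
  emit 'a', narrow to [2/5, 3/5)
Step 2: interval [2/5, 3/5), width = 3/5 - 2/5 = 1/5
  'e': [2/5 + 1/5*0/1, 2/5 + 1/5*1/5) = [2/5, 11/25) <- contains code 259/625
  'c': [2/5 + 1/5*1/5, 2/5 + 1/5*2/5) = [11/25, 12/25)
  'a': [2/5 + 1/5*2/5, 2/5 + 1/5*3/5) = [12/25, 13/25)
  'd': [2/5 + 1/5*3/5, 2/5 + 1/5*1/1) = [13/25, 3/5)
  emit 'e', narrow to [2/5, 11/25)
Step 3: interval [2/5, 11/25), width = 11/25 - 2/5 = 1/25
  'e': [2/5 + 1/25*0/1, 2/5 + 1/25*1/5) = [2/5, 51/125)
  'c': [2/5 + 1/25*1/5, 2/5 + 1/25*2/5) = [51/125, 52/125) <- contains code 259/625
  'a': [2/5 + 1/25*2/5, 2/5 + 1/25*3/5) = [52/125, 53/125)
  'd': [2/5 + 1/25*3/5, 2/5 + 1/25*1/1) = [53/125, 11/25)
  emit 'c', narrow to [51/125, 52/125)
Step 4: interval [51/125, 52/125), width = 52/125 - 51/125 = 1/125
  'e': [51/125 + 1/125*0/1, 51/125 + 1/125*1/5) = [51/125, 256/625)
  'c': [51/125 + 1/125*1/5, 51/125 + 1/125*2/5) = [256/625, 257/625)
  'a': [51/125 + 1/125*2/5, 51/125 + 1/125*3/5) = [257/625, 258/625)
  'd': [51/125 + 1/125*3/5, 51/125 + 1/125*1/1) = [258/625, 52/125) <- contains code 259/625
  emit 'd', narrow to [258/625, 52/125)

Answer: aecd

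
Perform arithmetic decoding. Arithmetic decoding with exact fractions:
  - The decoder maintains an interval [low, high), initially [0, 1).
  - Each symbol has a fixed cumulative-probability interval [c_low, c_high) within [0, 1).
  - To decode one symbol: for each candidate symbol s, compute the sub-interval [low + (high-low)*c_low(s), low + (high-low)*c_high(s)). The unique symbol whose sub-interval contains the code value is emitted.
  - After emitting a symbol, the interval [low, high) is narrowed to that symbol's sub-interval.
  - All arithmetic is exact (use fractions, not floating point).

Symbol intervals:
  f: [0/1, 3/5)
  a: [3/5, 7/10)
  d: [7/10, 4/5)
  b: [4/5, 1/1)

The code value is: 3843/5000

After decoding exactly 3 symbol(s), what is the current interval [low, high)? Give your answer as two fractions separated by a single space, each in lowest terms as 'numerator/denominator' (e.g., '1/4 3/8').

Step 1: interval [0/1, 1/1), width = 1/1 - 0/1 = 1/1
  'f': [0/1 + 1/1*0/1, 0/1 + 1/1*3/5) = [0/1, 3/5)
  'a': [0/1 + 1/1*3/5, 0/1 + 1/1*7/10) = [3/5, 7/10)
  'd': [0/1 + 1/1*7/10, 0/1 + 1/1*4/5) = [7/10, 4/5) <- contains code 3843/5000
  'b': [0/1 + 1/1*4/5, 0/1 + 1/1*1/1) = [4/5, 1/1)
  emit 'd', narrow to [7/10, 4/5)
Step 2: interval [7/10, 4/5), width = 4/5 - 7/10 = 1/10
  'f': [7/10 + 1/10*0/1, 7/10 + 1/10*3/5) = [7/10, 19/25)
  'a': [7/10 + 1/10*3/5, 7/10 + 1/10*7/10) = [19/25, 77/100) <- contains code 3843/5000
  'd': [7/10 + 1/10*7/10, 7/10 + 1/10*4/5) = [77/100, 39/50)
  'b': [7/10 + 1/10*4/5, 7/10 + 1/10*1/1) = [39/50, 4/5)
  emit 'a', narrow to [19/25, 77/100)
Step 3: interval [19/25, 77/100), width = 77/100 - 19/25 = 1/100
  'f': [19/25 + 1/100*0/1, 19/25 + 1/100*3/5) = [19/25, 383/500)
  'a': [19/25 + 1/100*3/5, 19/25 + 1/100*7/10) = [383/500, 767/1000)
  'd': [19/25 + 1/100*7/10, 19/25 + 1/100*4/5) = [767/1000, 96/125)
  'b': [19/25 + 1/100*4/5, 19/25 + 1/100*1/1) = [96/125, 77/100) <- contains code 3843/5000
  emit 'b', narrow to [96/125, 77/100)

Answer: 96/125 77/100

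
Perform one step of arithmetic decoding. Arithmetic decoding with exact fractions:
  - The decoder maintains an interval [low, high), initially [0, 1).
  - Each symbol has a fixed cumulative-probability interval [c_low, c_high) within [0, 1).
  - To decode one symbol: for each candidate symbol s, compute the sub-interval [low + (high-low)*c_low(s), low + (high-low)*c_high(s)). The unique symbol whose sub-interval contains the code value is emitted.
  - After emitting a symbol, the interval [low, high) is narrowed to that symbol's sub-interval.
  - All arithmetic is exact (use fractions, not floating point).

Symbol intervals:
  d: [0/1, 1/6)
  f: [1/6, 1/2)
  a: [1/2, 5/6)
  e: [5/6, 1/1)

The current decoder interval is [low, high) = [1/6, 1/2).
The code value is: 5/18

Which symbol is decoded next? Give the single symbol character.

Answer: f

Derivation:
Interval width = high − low = 1/2 − 1/6 = 1/3
Scaled code = (code − low) / width = (5/18 − 1/6) / 1/3 = 1/3
  d: [0/1, 1/6) 
  f: [1/6, 1/2) ← scaled code falls here ✓
  a: [1/2, 5/6) 
  e: [5/6, 1/1) 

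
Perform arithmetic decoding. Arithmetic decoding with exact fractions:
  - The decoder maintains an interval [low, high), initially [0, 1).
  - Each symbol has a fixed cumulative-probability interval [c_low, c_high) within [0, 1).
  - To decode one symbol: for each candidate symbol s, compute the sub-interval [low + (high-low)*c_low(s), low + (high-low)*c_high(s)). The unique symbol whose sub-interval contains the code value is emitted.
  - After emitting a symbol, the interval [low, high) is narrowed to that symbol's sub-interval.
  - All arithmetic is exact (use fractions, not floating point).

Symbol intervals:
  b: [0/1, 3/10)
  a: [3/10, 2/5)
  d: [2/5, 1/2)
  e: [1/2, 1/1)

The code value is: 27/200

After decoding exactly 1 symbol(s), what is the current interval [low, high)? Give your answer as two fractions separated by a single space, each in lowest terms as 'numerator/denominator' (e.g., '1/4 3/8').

Answer: 0/1 3/10

Derivation:
Step 1: interval [0/1, 1/1), width = 1/1 - 0/1 = 1/1
  'b': [0/1 + 1/1*0/1, 0/1 + 1/1*3/10) = [0/1, 3/10) <- contains code 27/200
  'a': [0/1 + 1/1*3/10, 0/1 + 1/1*2/5) = [3/10, 2/5)
  'd': [0/1 + 1/1*2/5, 0/1 + 1/1*1/2) = [2/5, 1/2)
  'e': [0/1 + 1/1*1/2, 0/1 + 1/1*1/1) = [1/2, 1/1)
  emit 'b', narrow to [0/1, 3/10)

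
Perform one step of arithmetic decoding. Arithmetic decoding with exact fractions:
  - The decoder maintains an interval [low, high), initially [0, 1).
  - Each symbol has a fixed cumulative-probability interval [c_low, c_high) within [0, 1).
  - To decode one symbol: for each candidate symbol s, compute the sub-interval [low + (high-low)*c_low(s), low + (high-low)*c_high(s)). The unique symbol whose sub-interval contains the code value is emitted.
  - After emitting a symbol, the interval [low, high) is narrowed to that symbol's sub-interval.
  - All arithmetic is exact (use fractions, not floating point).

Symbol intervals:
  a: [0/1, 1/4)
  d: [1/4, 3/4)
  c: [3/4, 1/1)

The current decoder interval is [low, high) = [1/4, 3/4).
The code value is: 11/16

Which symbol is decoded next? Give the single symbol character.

Interval width = high − low = 3/4 − 1/4 = 1/2
Scaled code = (code − low) / width = (11/16 − 1/4) / 1/2 = 7/8
  a: [0/1, 1/4) 
  d: [1/4, 3/4) 
  c: [3/4, 1/1) ← scaled code falls here ✓

Answer: c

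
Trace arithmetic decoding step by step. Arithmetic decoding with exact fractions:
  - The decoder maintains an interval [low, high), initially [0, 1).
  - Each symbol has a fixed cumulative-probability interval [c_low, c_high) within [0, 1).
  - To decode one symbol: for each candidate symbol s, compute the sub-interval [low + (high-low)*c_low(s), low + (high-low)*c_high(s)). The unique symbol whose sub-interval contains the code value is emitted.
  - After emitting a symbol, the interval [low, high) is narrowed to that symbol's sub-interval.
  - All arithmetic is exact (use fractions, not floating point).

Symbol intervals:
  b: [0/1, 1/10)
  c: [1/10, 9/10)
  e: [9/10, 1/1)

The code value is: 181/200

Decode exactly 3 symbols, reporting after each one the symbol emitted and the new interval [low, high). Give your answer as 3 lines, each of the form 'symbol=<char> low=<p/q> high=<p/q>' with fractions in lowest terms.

Step 1: interval [0/1, 1/1), width = 1/1 - 0/1 = 1/1
  'b': [0/1 + 1/1*0/1, 0/1 + 1/1*1/10) = [0/1, 1/10)
  'c': [0/1 + 1/1*1/10, 0/1 + 1/1*9/10) = [1/10, 9/10)
  'e': [0/1 + 1/1*9/10, 0/1 + 1/1*1/1) = [9/10, 1/1) <- contains code 181/200
  emit 'e', narrow to [9/10, 1/1)
Step 2: interval [9/10, 1/1), width = 1/1 - 9/10 = 1/10
  'b': [9/10 + 1/10*0/1, 9/10 + 1/10*1/10) = [9/10, 91/100) <- contains code 181/200
  'c': [9/10 + 1/10*1/10, 9/10 + 1/10*9/10) = [91/100, 99/100)
  'e': [9/10 + 1/10*9/10, 9/10 + 1/10*1/1) = [99/100, 1/1)
  emit 'b', narrow to [9/10, 91/100)
Step 3: interval [9/10, 91/100), width = 91/100 - 9/10 = 1/100
  'b': [9/10 + 1/100*0/1, 9/10 + 1/100*1/10) = [9/10, 901/1000)
  'c': [9/10 + 1/100*1/10, 9/10 + 1/100*9/10) = [901/1000, 909/1000) <- contains code 181/200
  'e': [9/10 + 1/100*9/10, 9/10 + 1/100*1/1) = [909/1000, 91/100)
  emit 'c', narrow to [901/1000, 909/1000)

Answer: symbol=e low=9/10 high=1/1
symbol=b low=9/10 high=91/100
symbol=c low=901/1000 high=909/1000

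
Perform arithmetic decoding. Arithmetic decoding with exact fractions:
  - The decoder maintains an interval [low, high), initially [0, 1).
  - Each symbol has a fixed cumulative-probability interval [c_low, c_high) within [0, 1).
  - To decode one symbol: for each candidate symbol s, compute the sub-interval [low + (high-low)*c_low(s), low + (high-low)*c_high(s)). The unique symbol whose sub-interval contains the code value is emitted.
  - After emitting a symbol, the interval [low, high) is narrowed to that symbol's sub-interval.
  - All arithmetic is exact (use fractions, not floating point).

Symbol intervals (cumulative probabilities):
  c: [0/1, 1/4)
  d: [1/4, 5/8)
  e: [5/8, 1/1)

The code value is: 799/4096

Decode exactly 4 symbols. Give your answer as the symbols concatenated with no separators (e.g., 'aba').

Answer: cedd

Derivation:
Step 1: interval [0/1, 1/1), width = 1/1 - 0/1 = 1/1
  'c': [0/1 + 1/1*0/1, 0/1 + 1/1*1/4) = [0/1, 1/4) <- contains code 799/4096
  'd': [0/1 + 1/1*1/4, 0/1 + 1/1*5/8) = [1/4, 5/8)
  'e': [0/1 + 1/1*5/8, 0/1 + 1/1*1/1) = [5/8, 1/1)
  emit 'c', narrow to [0/1, 1/4)
Step 2: interval [0/1, 1/4), width = 1/4 - 0/1 = 1/4
  'c': [0/1 + 1/4*0/1, 0/1 + 1/4*1/4) = [0/1, 1/16)
  'd': [0/1 + 1/4*1/4, 0/1 + 1/4*5/8) = [1/16, 5/32)
  'e': [0/1 + 1/4*5/8, 0/1 + 1/4*1/1) = [5/32, 1/4) <- contains code 799/4096
  emit 'e', narrow to [5/32, 1/4)
Step 3: interval [5/32, 1/4), width = 1/4 - 5/32 = 3/32
  'c': [5/32 + 3/32*0/1, 5/32 + 3/32*1/4) = [5/32, 23/128)
  'd': [5/32 + 3/32*1/4, 5/32 + 3/32*5/8) = [23/128, 55/256) <- contains code 799/4096
  'e': [5/32 + 3/32*5/8, 5/32 + 3/32*1/1) = [55/256, 1/4)
  emit 'd', narrow to [23/128, 55/256)
Step 4: interval [23/128, 55/256), width = 55/256 - 23/128 = 9/256
  'c': [23/128 + 9/256*0/1, 23/128 + 9/256*1/4) = [23/128, 193/1024)
  'd': [23/128 + 9/256*1/4, 23/128 + 9/256*5/8) = [193/1024, 413/2048) <- contains code 799/4096
  'e': [23/128 + 9/256*5/8, 23/128 + 9/256*1/1) = [413/2048, 55/256)
  emit 'd', narrow to [193/1024, 413/2048)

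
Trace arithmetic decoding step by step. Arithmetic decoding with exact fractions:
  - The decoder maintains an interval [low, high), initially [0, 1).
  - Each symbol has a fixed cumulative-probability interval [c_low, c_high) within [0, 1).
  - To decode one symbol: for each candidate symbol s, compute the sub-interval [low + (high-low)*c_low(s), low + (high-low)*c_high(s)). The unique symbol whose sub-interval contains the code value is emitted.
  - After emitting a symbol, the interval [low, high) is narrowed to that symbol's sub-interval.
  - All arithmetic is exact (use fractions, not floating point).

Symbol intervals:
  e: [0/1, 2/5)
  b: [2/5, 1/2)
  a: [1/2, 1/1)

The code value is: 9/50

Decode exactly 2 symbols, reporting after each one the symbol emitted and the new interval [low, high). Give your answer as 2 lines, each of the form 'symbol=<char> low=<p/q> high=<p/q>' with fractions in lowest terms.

Answer: symbol=e low=0/1 high=2/5
symbol=b low=4/25 high=1/5

Derivation:
Step 1: interval [0/1, 1/1), width = 1/1 - 0/1 = 1/1
  'e': [0/1 + 1/1*0/1, 0/1 + 1/1*2/5) = [0/1, 2/5) <- contains code 9/50
  'b': [0/1 + 1/1*2/5, 0/1 + 1/1*1/2) = [2/5, 1/2)
  'a': [0/1 + 1/1*1/2, 0/1 + 1/1*1/1) = [1/2, 1/1)
  emit 'e', narrow to [0/1, 2/5)
Step 2: interval [0/1, 2/5), width = 2/5 - 0/1 = 2/5
  'e': [0/1 + 2/5*0/1, 0/1 + 2/5*2/5) = [0/1, 4/25)
  'b': [0/1 + 2/5*2/5, 0/1 + 2/5*1/2) = [4/25, 1/5) <- contains code 9/50
  'a': [0/1 + 2/5*1/2, 0/1 + 2/5*1/1) = [1/5, 2/5)
  emit 'b', narrow to [4/25, 1/5)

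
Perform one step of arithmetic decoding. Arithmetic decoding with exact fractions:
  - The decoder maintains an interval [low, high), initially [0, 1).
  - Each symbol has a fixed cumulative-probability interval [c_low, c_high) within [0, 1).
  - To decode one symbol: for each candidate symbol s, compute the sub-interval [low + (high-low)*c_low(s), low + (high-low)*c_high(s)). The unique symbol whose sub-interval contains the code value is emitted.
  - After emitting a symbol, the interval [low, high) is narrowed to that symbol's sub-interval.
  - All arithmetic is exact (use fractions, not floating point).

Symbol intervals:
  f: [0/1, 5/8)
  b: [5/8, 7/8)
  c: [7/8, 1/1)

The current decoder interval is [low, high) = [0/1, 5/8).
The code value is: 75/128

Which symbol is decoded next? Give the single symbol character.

Answer: c

Derivation:
Interval width = high − low = 5/8 − 0/1 = 5/8
Scaled code = (code − low) / width = (75/128 − 0/1) / 5/8 = 15/16
  f: [0/1, 5/8) 
  b: [5/8, 7/8) 
  c: [7/8, 1/1) ← scaled code falls here ✓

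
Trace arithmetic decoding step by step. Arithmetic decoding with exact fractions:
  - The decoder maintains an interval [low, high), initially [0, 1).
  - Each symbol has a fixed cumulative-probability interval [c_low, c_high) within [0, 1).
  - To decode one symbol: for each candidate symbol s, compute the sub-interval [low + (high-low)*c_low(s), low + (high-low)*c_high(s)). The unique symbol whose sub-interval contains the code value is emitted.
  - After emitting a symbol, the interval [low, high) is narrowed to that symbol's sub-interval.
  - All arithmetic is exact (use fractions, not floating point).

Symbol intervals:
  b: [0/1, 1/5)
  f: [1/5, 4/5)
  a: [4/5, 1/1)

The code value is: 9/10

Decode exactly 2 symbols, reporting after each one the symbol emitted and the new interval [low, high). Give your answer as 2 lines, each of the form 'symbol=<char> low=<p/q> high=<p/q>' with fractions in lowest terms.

Answer: symbol=a low=4/5 high=1/1
symbol=f low=21/25 high=24/25

Derivation:
Step 1: interval [0/1, 1/1), width = 1/1 - 0/1 = 1/1
  'b': [0/1 + 1/1*0/1, 0/1 + 1/1*1/5) = [0/1, 1/5)
  'f': [0/1 + 1/1*1/5, 0/1 + 1/1*4/5) = [1/5, 4/5)
  'a': [0/1 + 1/1*4/5, 0/1 + 1/1*1/1) = [4/5, 1/1) <- contains code 9/10
  emit 'a', narrow to [4/5, 1/1)
Step 2: interval [4/5, 1/1), width = 1/1 - 4/5 = 1/5
  'b': [4/5 + 1/5*0/1, 4/5 + 1/5*1/5) = [4/5, 21/25)
  'f': [4/5 + 1/5*1/5, 4/5 + 1/5*4/5) = [21/25, 24/25) <- contains code 9/10
  'a': [4/5 + 1/5*4/5, 4/5 + 1/5*1/1) = [24/25, 1/1)
  emit 'f', narrow to [21/25, 24/25)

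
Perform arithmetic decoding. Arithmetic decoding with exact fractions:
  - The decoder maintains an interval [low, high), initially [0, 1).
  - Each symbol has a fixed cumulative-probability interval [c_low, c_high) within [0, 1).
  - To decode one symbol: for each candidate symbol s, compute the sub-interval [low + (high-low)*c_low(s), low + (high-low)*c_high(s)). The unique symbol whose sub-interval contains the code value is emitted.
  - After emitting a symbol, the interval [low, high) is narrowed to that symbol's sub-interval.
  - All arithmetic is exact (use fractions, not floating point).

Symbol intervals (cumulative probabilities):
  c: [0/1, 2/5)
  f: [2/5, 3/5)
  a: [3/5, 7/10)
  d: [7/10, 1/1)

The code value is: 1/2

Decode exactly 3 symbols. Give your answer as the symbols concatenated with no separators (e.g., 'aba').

Step 1: interval [0/1, 1/1), width = 1/1 - 0/1 = 1/1
  'c': [0/1 + 1/1*0/1, 0/1 + 1/1*2/5) = [0/1, 2/5)
  'f': [0/1 + 1/1*2/5, 0/1 + 1/1*3/5) = [2/5, 3/5) <- contains code 1/2
  'a': [0/1 + 1/1*3/5, 0/1 + 1/1*7/10) = [3/5, 7/10)
  'd': [0/1 + 1/1*7/10, 0/1 + 1/1*1/1) = [7/10, 1/1)
  emit 'f', narrow to [2/5, 3/5)
Step 2: interval [2/5, 3/5), width = 3/5 - 2/5 = 1/5
  'c': [2/5 + 1/5*0/1, 2/5 + 1/5*2/5) = [2/5, 12/25)
  'f': [2/5 + 1/5*2/5, 2/5 + 1/5*3/5) = [12/25, 13/25) <- contains code 1/2
  'a': [2/5 + 1/5*3/5, 2/5 + 1/5*7/10) = [13/25, 27/50)
  'd': [2/5 + 1/5*7/10, 2/5 + 1/5*1/1) = [27/50, 3/5)
  emit 'f', narrow to [12/25, 13/25)
Step 3: interval [12/25, 13/25), width = 13/25 - 12/25 = 1/25
  'c': [12/25 + 1/25*0/1, 12/25 + 1/25*2/5) = [12/25, 62/125)
  'f': [12/25 + 1/25*2/5, 12/25 + 1/25*3/5) = [62/125, 63/125) <- contains code 1/2
  'a': [12/25 + 1/25*3/5, 12/25 + 1/25*7/10) = [63/125, 127/250)
  'd': [12/25 + 1/25*7/10, 12/25 + 1/25*1/1) = [127/250, 13/25)
  emit 'f', narrow to [62/125, 63/125)

Answer: fff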